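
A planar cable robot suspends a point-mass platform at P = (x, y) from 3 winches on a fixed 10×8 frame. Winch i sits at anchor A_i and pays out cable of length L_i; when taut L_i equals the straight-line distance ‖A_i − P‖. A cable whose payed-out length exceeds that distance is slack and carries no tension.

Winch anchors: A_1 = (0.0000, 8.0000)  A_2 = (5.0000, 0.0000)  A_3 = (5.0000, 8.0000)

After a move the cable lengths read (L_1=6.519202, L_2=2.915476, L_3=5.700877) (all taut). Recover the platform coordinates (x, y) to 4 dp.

expand ‖A_i−P‖²=L_i² and subtract eq 1 (c_i ≔ ‖A_i‖²−L_i²)
c_1 = 0.0000+64.0000−42.5000 = 21.5000
eq1−eq2 → [-10.0000  16.0000]·P = 5.0000
eq1−eq3 → [-10.0000  0.0000]·P = -35.0000
2×2 solve → P = (3.5000, 2.5000)

(3.5000, 2.5000)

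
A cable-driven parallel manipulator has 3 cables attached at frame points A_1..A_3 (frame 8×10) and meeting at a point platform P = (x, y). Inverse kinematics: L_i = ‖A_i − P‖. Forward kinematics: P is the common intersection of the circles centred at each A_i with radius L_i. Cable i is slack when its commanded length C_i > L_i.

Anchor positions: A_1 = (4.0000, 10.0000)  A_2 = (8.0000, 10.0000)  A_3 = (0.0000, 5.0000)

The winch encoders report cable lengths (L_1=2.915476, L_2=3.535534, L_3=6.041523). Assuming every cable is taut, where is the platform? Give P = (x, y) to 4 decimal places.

circle eqns → linear via eq_j − eq_1; set c_j = A_j·A_j − L_j²
c_1 = 16.0000+100.0000−8.5000 = 107.5000
-8.0000·x + 0.0000·y = c_1−c_2 = -44.0000
8.0000·x + 10.0000·y = c_1−c_3 = 119.0000
solve first two rows → x=5.5000, y=7.5000

(5.5000, 7.5000)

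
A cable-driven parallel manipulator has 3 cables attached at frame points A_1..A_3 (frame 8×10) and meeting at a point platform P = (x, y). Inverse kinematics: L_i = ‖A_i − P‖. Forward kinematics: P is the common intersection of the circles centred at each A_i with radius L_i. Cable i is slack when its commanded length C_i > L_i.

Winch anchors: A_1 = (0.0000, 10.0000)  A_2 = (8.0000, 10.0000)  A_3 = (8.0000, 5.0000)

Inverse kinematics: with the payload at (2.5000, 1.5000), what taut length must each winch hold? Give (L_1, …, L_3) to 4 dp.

L_1: Δ = A_1−P = (-2.5000, 8.5000) → ‖Δ‖ = √78.5000 = 8.8600
L_2: Δ = A_2−P = (5.5000, 8.5000) → ‖Δ‖ = √102.5000 = 10.1242
L_3: Δ = A_3−P = (5.5000, 3.5000) → ‖Δ‖ = √42.5000 = 6.5192

(8.8600, 10.1242, 6.5192)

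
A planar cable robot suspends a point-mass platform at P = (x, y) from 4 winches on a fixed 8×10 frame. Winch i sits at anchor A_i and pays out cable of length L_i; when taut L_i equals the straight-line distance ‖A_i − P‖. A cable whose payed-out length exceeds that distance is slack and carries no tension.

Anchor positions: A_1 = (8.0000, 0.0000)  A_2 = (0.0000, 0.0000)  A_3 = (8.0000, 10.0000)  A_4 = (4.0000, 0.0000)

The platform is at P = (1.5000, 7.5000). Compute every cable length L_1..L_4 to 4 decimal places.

cable 1: Δx=6.5000, Δy=-7.5000; L_1 = √(Δx²+Δy²) = 9.9247
cable 2: Δx=-1.5000, Δy=-7.5000; L_2 = √(Δx²+Δy²) = 7.6485
cable 3: Δx=6.5000, Δy=2.5000; L_3 = √(Δx²+Δy²) = 6.9642
cable 4: Δx=2.5000, Δy=-7.5000; L_4 = √(Δx²+Δy²) = 7.9057

(9.9247, 7.6485, 6.9642, 7.9057)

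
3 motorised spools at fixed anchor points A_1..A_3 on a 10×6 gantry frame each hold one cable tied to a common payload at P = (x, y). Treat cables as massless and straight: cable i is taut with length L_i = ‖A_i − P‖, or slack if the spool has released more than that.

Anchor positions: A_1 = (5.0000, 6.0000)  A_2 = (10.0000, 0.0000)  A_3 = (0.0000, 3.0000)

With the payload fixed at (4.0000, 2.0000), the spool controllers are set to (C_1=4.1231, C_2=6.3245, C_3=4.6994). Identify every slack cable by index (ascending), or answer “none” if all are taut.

cable 1: L_1 = ‖A_1−P‖ = 4.1231;  C_1 = 4.1231 → taut
cable 2: L_2 = ‖A_2−P‖ = 6.3246;  C_2 = 6.3245 → taut
cable 3: L_3 = ‖A_3−P‖ = 4.1231;  C_3 = 4.6994 → slack

3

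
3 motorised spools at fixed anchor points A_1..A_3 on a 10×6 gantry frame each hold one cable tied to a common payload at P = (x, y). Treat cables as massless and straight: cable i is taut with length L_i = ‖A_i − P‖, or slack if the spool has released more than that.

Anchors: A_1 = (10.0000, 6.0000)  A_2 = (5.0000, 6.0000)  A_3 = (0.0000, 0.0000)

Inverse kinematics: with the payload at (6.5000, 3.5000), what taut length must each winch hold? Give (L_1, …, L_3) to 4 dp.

(4.3012, 2.9155, 7.3824)

cable 1: Δx=3.5000, Δy=2.5000; L_1 = √(Δx²+Δy²) = 4.3012
cable 2: Δx=-1.5000, Δy=2.5000; L_2 = √(Δx²+Δy²) = 2.9155
cable 3: Δx=-6.5000, Δy=-3.5000; L_3 = √(Δx²+Δy²) = 7.3824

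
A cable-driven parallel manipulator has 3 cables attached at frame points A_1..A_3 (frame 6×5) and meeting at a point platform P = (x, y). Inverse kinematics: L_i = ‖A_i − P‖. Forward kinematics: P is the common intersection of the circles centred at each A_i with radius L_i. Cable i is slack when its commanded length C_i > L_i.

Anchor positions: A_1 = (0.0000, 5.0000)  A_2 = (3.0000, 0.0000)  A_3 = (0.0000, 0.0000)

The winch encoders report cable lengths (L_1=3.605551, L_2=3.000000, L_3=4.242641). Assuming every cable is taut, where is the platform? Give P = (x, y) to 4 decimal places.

(3.0000, 3.0000)

circle eqns → linear via eq_j − eq_1; set k_j = A_j·A_j − L_j²
k_1 = 0.0000+25.0000−13.0000 = 12.0000
-6.0000·x + 10.0000·y = k_1−k_2 = 12.0000
0.0000·x + 10.0000·y = k_1−k_3 = 30.0000
solve first two rows → x=3.0000, y=3.0000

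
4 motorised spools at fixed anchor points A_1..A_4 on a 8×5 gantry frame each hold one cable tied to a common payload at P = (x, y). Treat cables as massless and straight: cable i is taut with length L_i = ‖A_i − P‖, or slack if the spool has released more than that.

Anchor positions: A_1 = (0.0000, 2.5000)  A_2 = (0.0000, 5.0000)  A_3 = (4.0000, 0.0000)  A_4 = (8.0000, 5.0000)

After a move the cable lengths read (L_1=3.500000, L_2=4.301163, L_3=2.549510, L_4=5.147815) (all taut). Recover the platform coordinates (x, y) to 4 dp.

each cable: (A_i−P)·(A_i−P) = L_i²; let c_i = ‖A_i‖²−L_i²
c_1 = 0.0000+6.2500−12.2500 = -6.0000
row 1: 0.0000x − 5.0000y = -12.5000  (c_2=6.5000)
row 2: -8.0000x + 5.0000y = -15.5000  (c_3=9.5000)
row 3: -16.0000x − 5.0000y = -68.5000  (c_4=62.5000)
Cramer on rows 1–2 → x = 3.5000, y = 2.5000
check cable 4: ‖A_4−P‖² = 26.5000 ≈ L_4² = 26.5000 ✓

(3.5000, 2.5000)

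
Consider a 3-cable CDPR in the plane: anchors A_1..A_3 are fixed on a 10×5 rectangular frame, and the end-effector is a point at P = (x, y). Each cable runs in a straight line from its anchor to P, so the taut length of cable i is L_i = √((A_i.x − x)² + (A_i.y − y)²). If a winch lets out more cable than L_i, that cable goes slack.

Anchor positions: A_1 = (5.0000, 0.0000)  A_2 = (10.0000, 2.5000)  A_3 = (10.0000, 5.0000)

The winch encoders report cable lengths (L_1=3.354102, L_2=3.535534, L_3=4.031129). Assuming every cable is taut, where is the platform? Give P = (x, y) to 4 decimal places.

(6.5000, 3.0000)

circle eqns → linear via eq_j − eq_1; set q_j = A_j·A_j − L_j²
q_1 = 25.0000+0.0000−11.2500 = 13.7500
-10.0000·x − 5.0000·y = q_1−q_2 = -80.0000
-10.0000·x − 10.0000·y = q_1−q_3 = -95.0000
solve first two rows → x=6.5000, y=3.0000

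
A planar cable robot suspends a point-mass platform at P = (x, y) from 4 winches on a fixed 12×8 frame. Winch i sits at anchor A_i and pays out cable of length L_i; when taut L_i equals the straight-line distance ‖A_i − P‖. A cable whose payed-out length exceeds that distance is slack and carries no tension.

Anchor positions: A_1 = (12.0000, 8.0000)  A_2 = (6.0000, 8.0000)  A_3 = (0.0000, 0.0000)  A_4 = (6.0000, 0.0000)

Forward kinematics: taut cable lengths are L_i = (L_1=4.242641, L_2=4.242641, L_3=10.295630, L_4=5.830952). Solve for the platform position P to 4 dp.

expand ‖A_i−P‖²=L_i² and subtract eq 1 (c_i ≔ ‖A_i‖²−L_i²)
c_1 = 144.0000+64.0000−18.0000 = 190.0000
eq1−eq2 → [12.0000  0.0000]·P = 108.0000
eq1−eq3 → [24.0000  16.0000]·P = 296.0000
eq1−eq4 → [12.0000  16.0000]·P = 188.0000
2×2 solve → P = (9.0000, 5.0000)
check cable 4: ‖A_4−P‖² = 34.0000 ≈ L_4² = 34.0000 ✓

(9.0000, 5.0000)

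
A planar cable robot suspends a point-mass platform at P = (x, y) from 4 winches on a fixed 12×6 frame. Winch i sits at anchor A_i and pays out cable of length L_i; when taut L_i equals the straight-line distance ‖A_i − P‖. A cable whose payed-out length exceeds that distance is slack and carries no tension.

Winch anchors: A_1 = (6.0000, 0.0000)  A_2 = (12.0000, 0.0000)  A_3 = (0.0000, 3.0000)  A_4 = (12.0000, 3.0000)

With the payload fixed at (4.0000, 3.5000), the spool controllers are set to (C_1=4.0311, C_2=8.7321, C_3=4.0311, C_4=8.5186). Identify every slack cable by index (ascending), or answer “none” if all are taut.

4

cable 1: √((2.0000)²+(-3.5000)²)=4.0311, C_1=4.0311: taut
cable 2: √((8.0000)²+(-3.5000)²)=8.7321, C_2=8.7321: taut
cable 3: √((-4.0000)²+(-0.5000)²)=4.0311, C_3=4.0311: taut
cable 4: √((8.0000)²+(-0.5000)²)=8.0156, C_4=8.5186: slack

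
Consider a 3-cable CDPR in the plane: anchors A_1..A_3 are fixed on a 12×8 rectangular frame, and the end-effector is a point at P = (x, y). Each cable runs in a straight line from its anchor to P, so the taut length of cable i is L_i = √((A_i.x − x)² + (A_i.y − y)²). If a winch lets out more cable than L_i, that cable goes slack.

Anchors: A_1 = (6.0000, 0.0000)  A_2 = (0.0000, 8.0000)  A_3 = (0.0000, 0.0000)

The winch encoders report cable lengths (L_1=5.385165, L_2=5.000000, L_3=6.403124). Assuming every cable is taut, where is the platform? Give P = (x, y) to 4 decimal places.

(4.0000, 5.0000)

expand ‖A_i−P‖²=L_i² and subtract eq 1 (k_i ≔ ‖A_i‖²−L_i²)
k_1 = 36.0000+0.0000−29.0000 = 7.0000
eq1−eq2 → [12.0000  -16.0000]·P = -32.0000
eq1−eq3 → [12.0000  0.0000]·P = 48.0000
2×2 solve → P = (4.0000, 5.0000)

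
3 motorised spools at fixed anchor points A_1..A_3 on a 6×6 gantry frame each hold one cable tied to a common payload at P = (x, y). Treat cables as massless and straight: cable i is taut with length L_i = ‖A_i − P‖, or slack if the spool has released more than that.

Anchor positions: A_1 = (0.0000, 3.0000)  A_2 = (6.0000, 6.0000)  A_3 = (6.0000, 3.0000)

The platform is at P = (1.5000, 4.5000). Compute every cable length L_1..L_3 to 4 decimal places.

(2.1213, 4.7434, 4.7434)

L_1 = √((0.0000−1.5000)² + (3.0000−4.5000)²) = 2.1213
L_2 = √((6.0000−1.5000)² + (6.0000−4.5000)²) = 4.7434
L_3 = √((6.0000−1.5000)² + (3.0000−4.5000)²) = 4.7434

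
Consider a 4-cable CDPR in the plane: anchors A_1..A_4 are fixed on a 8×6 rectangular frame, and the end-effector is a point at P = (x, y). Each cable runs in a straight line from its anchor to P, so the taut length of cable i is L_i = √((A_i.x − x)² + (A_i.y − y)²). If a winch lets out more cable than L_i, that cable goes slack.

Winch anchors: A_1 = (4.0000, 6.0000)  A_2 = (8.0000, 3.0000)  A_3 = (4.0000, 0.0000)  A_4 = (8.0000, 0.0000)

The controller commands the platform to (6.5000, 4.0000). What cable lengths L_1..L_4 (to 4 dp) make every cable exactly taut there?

(3.2016, 1.8028, 4.7170, 4.2720)

L_1: Δ = A_1−P = (-2.5000, 2.0000) → ‖Δ‖ = √10.2500 = 3.2016
L_2: Δ = A_2−P = (1.5000, -1.0000) → ‖Δ‖ = √3.2500 = 1.8028
L_3: Δ = A_3−P = (-2.5000, -4.0000) → ‖Δ‖ = √22.2500 = 4.7170
L_4: Δ = A_4−P = (1.5000, -4.0000) → ‖Δ‖ = √18.2500 = 4.2720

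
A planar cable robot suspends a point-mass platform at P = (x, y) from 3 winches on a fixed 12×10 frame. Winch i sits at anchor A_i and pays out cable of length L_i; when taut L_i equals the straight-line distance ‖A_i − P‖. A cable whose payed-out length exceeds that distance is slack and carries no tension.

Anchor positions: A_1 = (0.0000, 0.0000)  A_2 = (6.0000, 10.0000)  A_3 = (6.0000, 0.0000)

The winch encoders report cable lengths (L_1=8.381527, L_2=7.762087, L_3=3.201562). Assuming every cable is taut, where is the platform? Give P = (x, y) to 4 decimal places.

(8.0000, 2.5000)

each cable: (A_i−P)·(A_i−P) = L_i²; let q_i = ‖A_i‖²−L_i²
q_1 = 0.0000+0.0000−70.2500 = -70.2500
row 1: -12.0000x − 20.0000y = -146.0000  (q_2=75.7500)
row 2: -12.0000x + 0.0000y = -96.0000  (q_3=25.7500)
Cramer on rows 1–2 → x = 8.0000, y = 2.5000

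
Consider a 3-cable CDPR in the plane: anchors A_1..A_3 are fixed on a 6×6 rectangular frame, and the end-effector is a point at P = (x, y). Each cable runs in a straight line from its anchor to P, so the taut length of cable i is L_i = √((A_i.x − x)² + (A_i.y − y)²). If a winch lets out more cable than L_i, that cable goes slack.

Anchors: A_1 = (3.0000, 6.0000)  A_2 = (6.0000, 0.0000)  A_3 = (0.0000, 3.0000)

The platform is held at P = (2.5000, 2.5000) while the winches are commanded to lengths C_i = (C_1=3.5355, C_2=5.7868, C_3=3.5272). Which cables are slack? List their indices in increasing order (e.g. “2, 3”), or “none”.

2, 3

i=1: geometric 3.5355 vs commanded 3.5355 ⇒ taut
i=2: geometric 4.3012 vs commanded 5.7868 ⇒ slack
i=3: geometric 2.5495 vs commanded 3.5272 ⇒ slack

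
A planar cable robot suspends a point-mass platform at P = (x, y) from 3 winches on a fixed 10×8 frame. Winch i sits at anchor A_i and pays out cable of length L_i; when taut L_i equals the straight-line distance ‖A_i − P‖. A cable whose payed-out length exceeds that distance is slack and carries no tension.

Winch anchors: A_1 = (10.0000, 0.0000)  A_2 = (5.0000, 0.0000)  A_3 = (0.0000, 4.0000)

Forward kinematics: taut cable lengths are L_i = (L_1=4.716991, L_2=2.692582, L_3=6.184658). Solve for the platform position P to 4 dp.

(6.0000, 2.5000)

expand ‖A_i−P‖²=L_i² and subtract eq 1 (c_i ≔ ‖A_i‖²−L_i²)
c_1 = 100.0000+0.0000−22.2500 = 77.7500
eq1−eq2 → [10.0000  0.0000]·P = 60.0000
eq1−eq3 → [20.0000  -8.0000]·P = 100.0000
2×2 solve → P = (6.0000, 2.5000)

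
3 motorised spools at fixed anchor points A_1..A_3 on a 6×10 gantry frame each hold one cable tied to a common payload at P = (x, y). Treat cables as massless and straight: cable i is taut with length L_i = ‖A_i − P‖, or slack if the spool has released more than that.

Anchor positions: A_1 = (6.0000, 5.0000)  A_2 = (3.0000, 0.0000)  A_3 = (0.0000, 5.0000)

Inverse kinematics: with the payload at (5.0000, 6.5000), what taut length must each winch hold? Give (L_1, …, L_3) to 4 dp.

cable 1: Δx=1.0000, Δy=-1.5000; L_1 = √(Δx²+Δy²) = 1.8028
cable 2: Δx=-2.0000, Δy=-6.5000; L_2 = √(Δx²+Δy²) = 6.8007
cable 3: Δx=-5.0000, Δy=-1.5000; L_3 = √(Δx²+Δy²) = 5.2202

(1.8028, 6.8007, 5.2202)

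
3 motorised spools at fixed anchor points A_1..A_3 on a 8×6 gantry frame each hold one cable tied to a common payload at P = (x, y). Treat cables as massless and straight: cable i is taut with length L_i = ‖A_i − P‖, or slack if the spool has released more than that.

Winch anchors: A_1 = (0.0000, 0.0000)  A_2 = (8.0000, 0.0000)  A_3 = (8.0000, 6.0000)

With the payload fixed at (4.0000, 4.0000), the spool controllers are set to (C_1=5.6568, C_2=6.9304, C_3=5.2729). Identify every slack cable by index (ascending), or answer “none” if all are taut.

cable 1: √((-4.0000)²+(-4.0000)²)=5.6569, C_1=5.6568: taut
cable 2: √((4.0000)²+(-4.0000)²)=5.6569, C_2=6.9304: slack
cable 3: √((4.0000)²+(2.0000)²)=4.4721, C_3=5.2729: slack

2, 3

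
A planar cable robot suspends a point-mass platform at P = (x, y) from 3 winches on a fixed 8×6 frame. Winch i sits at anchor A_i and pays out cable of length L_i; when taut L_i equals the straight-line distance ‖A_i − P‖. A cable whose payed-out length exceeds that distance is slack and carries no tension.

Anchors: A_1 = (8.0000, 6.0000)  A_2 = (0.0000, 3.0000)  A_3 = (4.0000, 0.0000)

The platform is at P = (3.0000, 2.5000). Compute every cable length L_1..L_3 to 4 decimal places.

(6.1033, 3.0414, 2.6926)

L_1: Δ = A_1−P = (5.0000, 3.5000) → ‖Δ‖ = √37.2500 = 6.1033
L_2: Δ = A_2−P = (-3.0000, 0.5000) → ‖Δ‖ = √9.2500 = 3.0414
L_3: Δ = A_3−P = (1.0000, -2.5000) → ‖Δ‖ = √7.2500 = 2.6926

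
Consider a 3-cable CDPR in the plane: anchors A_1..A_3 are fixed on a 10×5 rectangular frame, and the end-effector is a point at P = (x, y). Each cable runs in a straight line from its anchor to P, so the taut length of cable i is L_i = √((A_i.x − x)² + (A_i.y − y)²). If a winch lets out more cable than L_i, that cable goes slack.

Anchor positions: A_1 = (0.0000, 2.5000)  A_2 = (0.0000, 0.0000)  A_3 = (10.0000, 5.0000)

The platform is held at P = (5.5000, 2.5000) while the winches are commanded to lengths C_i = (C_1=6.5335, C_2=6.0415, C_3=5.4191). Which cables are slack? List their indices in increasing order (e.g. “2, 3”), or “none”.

1, 3

i=1: geometric 5.5000 vs commanded 6.5335 ⇒ slack
i=2: geometric 6.0415 vs commanded 6.0415 ⇒ taut
i=3: geometric 5.1478 vs commanded 5.4191 ⇒ slack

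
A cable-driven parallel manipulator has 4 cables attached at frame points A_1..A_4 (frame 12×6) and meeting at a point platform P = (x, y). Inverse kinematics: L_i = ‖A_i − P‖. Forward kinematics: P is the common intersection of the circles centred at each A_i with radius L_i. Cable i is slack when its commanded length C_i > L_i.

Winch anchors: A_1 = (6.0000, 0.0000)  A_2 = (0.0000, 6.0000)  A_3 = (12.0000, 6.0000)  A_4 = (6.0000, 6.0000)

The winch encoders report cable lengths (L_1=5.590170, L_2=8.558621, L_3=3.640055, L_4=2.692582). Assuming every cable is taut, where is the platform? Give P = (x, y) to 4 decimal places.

circle eqns → linear via eq_j − eq_1; set c_j = A_j·A_j − L_j²
c_1 = 36.0000+0.0000−31.2500 = 4.7500
12.0000·x − 12.0000·y = c_1−c_2 = 42.0000
-12.0000·x − 12.0000·y = c_1−c_3 = -162.0000
0.0000·x − 12.0000·y = c_1−c_4 = -60.0000
solve first two rows → x=8.5000, y=5.0000
check cable 4: ‖A_4−P‖² = 7.2500 ≈ L_4² = 7.2500 ✓

(8.5000, 5.0000)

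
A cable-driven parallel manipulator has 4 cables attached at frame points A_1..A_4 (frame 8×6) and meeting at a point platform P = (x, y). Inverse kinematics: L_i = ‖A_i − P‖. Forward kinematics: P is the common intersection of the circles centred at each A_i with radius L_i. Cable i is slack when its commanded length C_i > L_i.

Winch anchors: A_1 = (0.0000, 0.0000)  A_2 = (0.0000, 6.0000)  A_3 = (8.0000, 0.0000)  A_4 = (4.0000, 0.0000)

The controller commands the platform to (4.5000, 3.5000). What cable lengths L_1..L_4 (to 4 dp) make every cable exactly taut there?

L_1 = √((0.0000−4.5000)² + (0.0000−3.5000)²) = 5.7009
L_2 = √((0.0000−4.5000)² + (6.0000−3.5000)²) = 5.1478
L_3 = √((8.0000−4.5000)² + (0.0000−3.5000)²) = 4.9497
L_4 = √((4.0000−4.5000)² + (0.0000−3.5000)²) = 3.5355

(5.7009, 5.1478, 4.9497, 3.5355)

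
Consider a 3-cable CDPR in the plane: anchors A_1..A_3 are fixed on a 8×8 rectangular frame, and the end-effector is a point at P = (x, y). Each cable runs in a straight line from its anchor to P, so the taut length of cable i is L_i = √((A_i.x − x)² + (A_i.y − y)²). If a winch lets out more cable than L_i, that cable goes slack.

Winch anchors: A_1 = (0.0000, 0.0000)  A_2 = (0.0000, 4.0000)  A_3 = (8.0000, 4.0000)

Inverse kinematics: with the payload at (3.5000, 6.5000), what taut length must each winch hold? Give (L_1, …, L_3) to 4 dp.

L_1 = √((0.0000−3.5000)² + (0.0000−6.5000)²) = 7.3824
L_2 = √((0.0000−3.5000)² + (4.0000−6.5000)²) = 4.3012
L_3 = √((8.0000−3.5000)² + (4.0000−6.5000)²) = 5.1478

(7.3824, 4.3012, 5.1478)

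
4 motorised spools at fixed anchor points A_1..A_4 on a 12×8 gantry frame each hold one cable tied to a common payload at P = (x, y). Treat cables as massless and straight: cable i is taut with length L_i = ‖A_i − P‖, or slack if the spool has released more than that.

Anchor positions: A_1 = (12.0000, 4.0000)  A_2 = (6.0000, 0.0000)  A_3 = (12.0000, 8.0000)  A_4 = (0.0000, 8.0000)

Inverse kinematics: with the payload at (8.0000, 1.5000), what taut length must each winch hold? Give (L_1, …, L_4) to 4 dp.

cable 1: Δx=4.0000, Δy=2.5000; L_1 = √(Δx²+Δy²) = 4.7170
cable 2: Δx=-2.0000, Δy=-1.5000; L_2 = √(Δx²+Δy²) = 2.5000
cable 3: Δx=4.0000, Δy=6.5000; L_3 = √(Δx²+Δy²) = 7.6322
cable 4: Δx=-8.0000, Δy=6.5000; L_4 = √(Δx²+Δy²) = 10.3078

(4.7170, 2.5000, 7.6322, 10.3078)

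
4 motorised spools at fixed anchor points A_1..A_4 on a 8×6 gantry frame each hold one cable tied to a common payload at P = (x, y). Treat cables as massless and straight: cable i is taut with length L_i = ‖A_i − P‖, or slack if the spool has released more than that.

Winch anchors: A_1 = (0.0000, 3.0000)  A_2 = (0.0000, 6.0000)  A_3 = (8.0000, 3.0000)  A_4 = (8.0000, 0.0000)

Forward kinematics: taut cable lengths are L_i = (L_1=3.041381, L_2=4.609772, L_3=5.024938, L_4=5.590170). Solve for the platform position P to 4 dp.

(3.0000, 2.5000)

each cable: (A_i−P)·(A_i−P) = L_i²; let c_i = ‖A_i‖²−L_i²
c_1 = 0.0000+9.0000−9.2500 = -0.2500
row 1: 0.0000x − 6.0000y = -15.0000  (c_2=14.7500)
row 2: -16.0000x + 0.0000y = -48.0000  (c_3=47.7500)
row 3: -16.0000x + 6.0000y = -33.0000  (c_4=32.7500)
Cramer on rows 1–2 → x = 3.0000, y = 2.5000
check cable 4: ‖A_4−P‖² = 31.2500 ≈ L_4² = 31.2500 ✓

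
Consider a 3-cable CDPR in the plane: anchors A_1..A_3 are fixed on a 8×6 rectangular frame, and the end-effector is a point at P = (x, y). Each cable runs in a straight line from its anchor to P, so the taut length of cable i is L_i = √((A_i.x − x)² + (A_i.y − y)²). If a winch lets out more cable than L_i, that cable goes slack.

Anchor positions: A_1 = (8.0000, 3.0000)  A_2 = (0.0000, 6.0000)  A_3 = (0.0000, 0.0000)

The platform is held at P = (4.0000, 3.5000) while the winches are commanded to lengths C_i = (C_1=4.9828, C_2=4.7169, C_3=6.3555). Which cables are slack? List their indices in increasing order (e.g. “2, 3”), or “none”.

i=1: geometric 4.0311 vs commanded 4.9828 ⇒ slack
i=2: geometric 4.7170 vs commanded 4.7169 ⇒ taut
i=3: geometric 5.3151 vs commanded 6.3555 ⇒ slack

1, 3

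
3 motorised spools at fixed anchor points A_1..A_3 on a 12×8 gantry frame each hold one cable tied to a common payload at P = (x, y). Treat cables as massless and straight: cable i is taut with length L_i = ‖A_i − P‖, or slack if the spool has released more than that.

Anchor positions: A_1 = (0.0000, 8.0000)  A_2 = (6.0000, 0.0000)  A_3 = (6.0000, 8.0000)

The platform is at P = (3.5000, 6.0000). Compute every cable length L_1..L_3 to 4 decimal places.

cable 1: Δx=-3.5000, Δy=2.0000; L_1 = √(Δx²+Δy²) = 4.0311
cable 2: Δx=2.5000, Δy=-6.0000; L_2 = √(Δx²+Δy²) = 6.5000
cable 3: Δx=2.5000, Δy=2.0000; L_3 = √(Δx²+Δy²) = 3.2016

(4.0311, 6.5000, 3.2016)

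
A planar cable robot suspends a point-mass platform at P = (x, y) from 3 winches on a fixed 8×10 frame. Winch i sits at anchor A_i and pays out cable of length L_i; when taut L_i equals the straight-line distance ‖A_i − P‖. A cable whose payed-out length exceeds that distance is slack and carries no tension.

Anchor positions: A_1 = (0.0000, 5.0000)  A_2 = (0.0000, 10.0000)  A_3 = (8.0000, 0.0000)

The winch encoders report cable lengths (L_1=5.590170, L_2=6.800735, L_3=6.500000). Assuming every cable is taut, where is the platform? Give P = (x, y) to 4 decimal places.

circle eqns → linear via eq_j − eq_1; set q_j = A_j·A_j − L_j²
q_1 = 0.0000+25.0000−31.2500 = -6.2500
0.0000·x − 10.0000·y = q_1−q_2 = -60.0000
-16.0000·x + 10.0000·y = q_1−q_3 = -28.0000
solve first two rows → x=5.5000, y=6.0000

(5.5000, 6.0000)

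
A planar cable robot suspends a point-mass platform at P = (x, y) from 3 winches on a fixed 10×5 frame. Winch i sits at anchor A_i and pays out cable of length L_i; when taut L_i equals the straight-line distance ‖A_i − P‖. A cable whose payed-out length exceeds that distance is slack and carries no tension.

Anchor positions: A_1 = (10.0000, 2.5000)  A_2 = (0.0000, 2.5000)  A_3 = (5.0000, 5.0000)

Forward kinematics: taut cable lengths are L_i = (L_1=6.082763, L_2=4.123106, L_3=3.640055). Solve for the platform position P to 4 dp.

(4.0000, 1.5000)

circle eqns → linear via eq_j − eq_1; set k_j = A_j·A_j − L_j²
k_1 = 100.0000+6.2500−37.0000 = 69.2500
20.0000·x + 0.0000·y = k_1−k_2 = 80.0000
10.0000·x − 5.0000·y = k_1−k_3 = 32.5000
solve first two rows → x=4.0000, y=1.5000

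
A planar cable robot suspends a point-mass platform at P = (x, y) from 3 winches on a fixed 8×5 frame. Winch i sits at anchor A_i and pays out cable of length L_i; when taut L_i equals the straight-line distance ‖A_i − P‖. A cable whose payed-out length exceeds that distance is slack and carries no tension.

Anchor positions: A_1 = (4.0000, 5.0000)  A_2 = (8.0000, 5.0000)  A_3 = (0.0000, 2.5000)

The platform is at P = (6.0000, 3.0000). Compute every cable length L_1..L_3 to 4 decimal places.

(2.8284, 2.8284, 6.0208)

L_1: Δ = A_1−P = (-2.0000, 2.0000) → ‖Δ‖ = √8.0000 = 2.8284
L_2: Δ = A_2−P = (2.0000, 2.0000) → ‖Δ‖ = √8.0000 = 2.8284
L_3: Δ = A_3−P = (-6.0000, -0.5000) → ‖Δ‖ = √36.2500 = 6.0208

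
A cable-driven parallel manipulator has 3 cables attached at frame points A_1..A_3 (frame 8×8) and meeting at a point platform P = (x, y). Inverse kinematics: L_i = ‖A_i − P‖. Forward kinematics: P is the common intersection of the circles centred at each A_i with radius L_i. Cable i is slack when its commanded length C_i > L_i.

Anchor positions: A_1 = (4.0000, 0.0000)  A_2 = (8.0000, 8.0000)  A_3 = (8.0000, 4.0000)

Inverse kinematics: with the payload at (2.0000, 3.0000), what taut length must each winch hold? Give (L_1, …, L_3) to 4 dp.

cable 1: Δx=2.0000, Δy=-3.0000; L_1 = √(Δx²+Δy²) = 3.6056
cable 2: Δx=6.0000, Δy=5.0000; L_2 = √(Δx²+Δy²) = 7.8102
cable 3: Δx=6.0000, Δy=1.0000; L_3 = √(Δx²+Δy²) = 6.0828

(3.6056, 7.8102, 6.0828)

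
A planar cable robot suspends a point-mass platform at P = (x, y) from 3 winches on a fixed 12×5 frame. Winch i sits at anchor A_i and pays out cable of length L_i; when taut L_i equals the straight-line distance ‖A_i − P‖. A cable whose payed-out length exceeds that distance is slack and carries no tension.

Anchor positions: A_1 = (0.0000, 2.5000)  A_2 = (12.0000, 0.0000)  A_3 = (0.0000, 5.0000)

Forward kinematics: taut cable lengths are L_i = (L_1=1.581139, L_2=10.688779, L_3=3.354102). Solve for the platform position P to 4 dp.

(1.5000, 2.0000)

expand ‖A_i−P‖²=L_i² and subtract eq 1 (k_i ≔ ‖A_i‖²−L_i²)
k_1 = 0.0000+6.2500−2.5000 = 3.7500
eq1−eq2 → [-24.0000  5.0000]·P = -26.0000
eq1−eq3 → [0.0000  -5.0000]·P = -10.0000
2×2 solve → P = (1.5000, 2.0000)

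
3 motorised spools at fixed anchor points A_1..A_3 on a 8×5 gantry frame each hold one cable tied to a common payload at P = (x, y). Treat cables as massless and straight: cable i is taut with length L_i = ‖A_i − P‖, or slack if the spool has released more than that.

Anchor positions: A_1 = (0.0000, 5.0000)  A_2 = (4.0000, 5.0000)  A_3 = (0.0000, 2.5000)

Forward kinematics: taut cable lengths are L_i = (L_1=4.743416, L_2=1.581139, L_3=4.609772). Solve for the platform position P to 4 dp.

expand ‖A_i−P‖²=L_i² and subtract eq 1 (c_i ≔ ‖A_i‖²−L_i²)
c_1 = 0.0000+25.0000−22.5000 = 2.5000
eq1−eq2 → [-8.0000  0.0000]·P = -36.0000
eq1−eq3 → [0.0000  5.0000]·P = 17.5000
2×2 solve → P = (4.5000, 3.5000)

(4.5000, 3.5000)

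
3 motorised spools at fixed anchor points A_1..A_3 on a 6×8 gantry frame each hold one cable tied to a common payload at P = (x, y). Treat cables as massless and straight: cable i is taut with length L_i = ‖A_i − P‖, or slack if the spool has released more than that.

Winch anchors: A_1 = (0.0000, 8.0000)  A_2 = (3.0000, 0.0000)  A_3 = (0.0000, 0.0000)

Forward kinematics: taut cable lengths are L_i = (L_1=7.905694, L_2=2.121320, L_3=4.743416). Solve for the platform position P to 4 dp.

(4.5000, 1.5000)

circle eqns → linear via eq_j − eq_1; set c_j = A_j·A_j − L_j²
c_1 = 0.0000+64.0000−62.5000 = 1.5000
-6.0000·x + 16.0000·y = c_1−c_2 = -3.0000
0.0000·x + 16.0000·y = c_1−c_3 = 24.0000
solve first two rows → x=4.5000, y=1.5000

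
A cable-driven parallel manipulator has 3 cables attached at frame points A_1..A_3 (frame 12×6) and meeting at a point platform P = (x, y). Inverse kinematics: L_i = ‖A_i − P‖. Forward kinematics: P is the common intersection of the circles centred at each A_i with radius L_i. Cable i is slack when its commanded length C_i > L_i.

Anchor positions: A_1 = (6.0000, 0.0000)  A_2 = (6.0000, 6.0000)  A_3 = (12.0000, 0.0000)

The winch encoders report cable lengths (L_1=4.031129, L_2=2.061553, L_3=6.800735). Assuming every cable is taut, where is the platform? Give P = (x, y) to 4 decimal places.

each cable: (A_i−P)·(A_i−P) = L_i²; let q_i = ‖A_i‖²−L_i²
q_1 = 36.0000+0.0000−16.2500 = 19.7500
row 1: 0.0000x − 12.0000y = -48.0000  (q_2=67.7500)
row 2: -12.0000x + 0.0000y = -78.0000  (q_3=97.7500)
Cramer on rows 1–2 → x = 6.5000, y = 4.0000

(6.5000, 4.0000)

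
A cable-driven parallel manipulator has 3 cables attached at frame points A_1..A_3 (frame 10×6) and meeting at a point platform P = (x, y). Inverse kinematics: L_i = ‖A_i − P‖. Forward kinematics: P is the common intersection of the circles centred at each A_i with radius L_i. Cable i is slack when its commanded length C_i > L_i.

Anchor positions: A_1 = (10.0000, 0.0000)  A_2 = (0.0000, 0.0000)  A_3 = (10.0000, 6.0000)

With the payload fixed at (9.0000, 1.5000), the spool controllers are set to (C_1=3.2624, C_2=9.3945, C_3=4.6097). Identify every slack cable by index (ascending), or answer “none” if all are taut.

1, 2

cable 1: √((1.0000)²+(-1.5000)²)=1.8028, C_1=3.2624: slack
cable 2: √((-9.0000)²+(-1.5000)²)=9.1241, C_2=9.3945: slack
cable 3: √((1.0000)²+(4.5000)²)=4.6098, C_3=4.6097: taut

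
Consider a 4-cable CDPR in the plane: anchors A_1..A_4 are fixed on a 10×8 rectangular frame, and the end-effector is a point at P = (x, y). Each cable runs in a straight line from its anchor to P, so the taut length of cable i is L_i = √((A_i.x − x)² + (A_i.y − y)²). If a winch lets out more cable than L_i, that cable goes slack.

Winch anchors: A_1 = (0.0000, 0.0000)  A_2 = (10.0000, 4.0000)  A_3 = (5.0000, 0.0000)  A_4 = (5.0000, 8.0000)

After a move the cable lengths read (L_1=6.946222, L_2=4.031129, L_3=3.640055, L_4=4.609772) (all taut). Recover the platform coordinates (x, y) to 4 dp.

each cable: (A_i−P)·(A_i−P) = L_i²; let q_i = ‖A_i‖²−L_i²
q_1 = 0.0000+0.0000−48.2500 = -48.2500
row 1: -20.0000x − 8.0000y = -148.0000  (q_2=99.7500)
row 2: -10.0000x + 0.0000y = -60.0000  (q_3=11.7500)
row 3: -10.0000x − 16.0000y = -116.0000  (q_4=67.7500)
Cramer on rows 1–2 → x = 6.0000, y = 3.5000
check cable 4: ‖A_4−P‖² = 21.2500 ≈ L_4² = 21.2500 ✓

(6.0000, 3.5000)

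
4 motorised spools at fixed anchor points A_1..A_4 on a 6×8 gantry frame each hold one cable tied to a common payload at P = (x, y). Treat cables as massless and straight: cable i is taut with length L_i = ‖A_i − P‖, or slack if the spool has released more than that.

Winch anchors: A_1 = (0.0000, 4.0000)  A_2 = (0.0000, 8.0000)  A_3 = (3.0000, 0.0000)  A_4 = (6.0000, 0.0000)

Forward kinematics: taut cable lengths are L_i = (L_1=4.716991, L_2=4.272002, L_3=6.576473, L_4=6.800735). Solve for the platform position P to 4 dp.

(4.0000, 6.5000)

expand ‖A_i−P‖²=L_i² and subtract eq 1 (q_i ≔ ‖A_i‖²−L_i²)
q_1 = 0.0000+16.0000−22.2500 = -6.2500
eq1−eq2 → [0.0000  -8.0000]·P = -52.0000
eq1−eq3 → [-6.0000  8.0000]·P = 28.0000
eq1−eq4 → [-12.0000  8.0000]·P = 4.0000
2×2 solve → P = (4.0000, 6.5000)
check cable 4: ‖A_4−P‖² = 46.2500 ≈ L_4² = 46.2500 ✓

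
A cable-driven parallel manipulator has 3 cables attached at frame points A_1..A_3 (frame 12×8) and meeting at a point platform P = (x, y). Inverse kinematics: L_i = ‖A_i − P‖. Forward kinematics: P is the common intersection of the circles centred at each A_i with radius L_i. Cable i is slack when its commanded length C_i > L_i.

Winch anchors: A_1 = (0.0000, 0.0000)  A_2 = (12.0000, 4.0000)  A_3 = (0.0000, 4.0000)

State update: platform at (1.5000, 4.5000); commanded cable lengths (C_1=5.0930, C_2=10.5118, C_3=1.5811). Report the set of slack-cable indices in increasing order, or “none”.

1

cable 1: √((-1.5000)²+(-4.5000)²)=4.7434, C_1=5.0930: slack
cable 2: √((10.5000)²+(-0.5000)²)=10.5119, C_2=10.5118: taut
cable 3: √((-1.5000)²+(-0.5000)²)=1.5811, C_3=1.5811: taut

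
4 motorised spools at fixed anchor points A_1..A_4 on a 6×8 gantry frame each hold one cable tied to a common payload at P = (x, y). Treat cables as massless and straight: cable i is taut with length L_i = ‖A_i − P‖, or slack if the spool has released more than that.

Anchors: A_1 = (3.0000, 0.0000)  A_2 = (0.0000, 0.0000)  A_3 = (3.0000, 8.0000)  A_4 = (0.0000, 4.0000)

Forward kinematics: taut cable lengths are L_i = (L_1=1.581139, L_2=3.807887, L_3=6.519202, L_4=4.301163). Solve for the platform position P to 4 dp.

each cable: (A_i−P)·(A_i−P) = L_i²; let k_i = ‖A_i‖²−L_i²
k_1 = 9.0000+0.0000−2.5000 = 6.5000
row 1: 6.0000x + 0.0000y = 21.0000  (k_2=-14.5000)
row 2: 0.0000x − 16.0000y = -24.0000  (k_3=30.5000)
row 3: 6.0000x − 8.0000y = 9.0000  (k_4=-2.5000)
Cramer on rows 1–2 → x = 3.5000, y = 1.5000
check cable 4: ‖A_4−P‖² = 18.5000 ≈ L_4² = 18.5000 ✓

(3.5000, 1.5000)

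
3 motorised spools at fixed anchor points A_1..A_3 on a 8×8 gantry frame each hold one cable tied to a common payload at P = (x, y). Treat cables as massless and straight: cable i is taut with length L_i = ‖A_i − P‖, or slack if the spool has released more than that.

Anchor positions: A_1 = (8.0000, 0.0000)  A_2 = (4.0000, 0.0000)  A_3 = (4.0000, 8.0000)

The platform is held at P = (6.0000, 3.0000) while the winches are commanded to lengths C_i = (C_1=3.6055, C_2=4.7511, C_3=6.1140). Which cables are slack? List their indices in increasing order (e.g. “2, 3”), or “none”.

cable 1: √((2.0000)²+(-3.0000)²)=3.6056, C_1=3.6055: taut
cable 2: √((-2.0000)²+(-3.0000)²)=3.6056, C_2=4.7511: slack
cable 3: √((-2.0000)²+(5.0000)²)=5.3852, C_3=6.1140: slack

2, 3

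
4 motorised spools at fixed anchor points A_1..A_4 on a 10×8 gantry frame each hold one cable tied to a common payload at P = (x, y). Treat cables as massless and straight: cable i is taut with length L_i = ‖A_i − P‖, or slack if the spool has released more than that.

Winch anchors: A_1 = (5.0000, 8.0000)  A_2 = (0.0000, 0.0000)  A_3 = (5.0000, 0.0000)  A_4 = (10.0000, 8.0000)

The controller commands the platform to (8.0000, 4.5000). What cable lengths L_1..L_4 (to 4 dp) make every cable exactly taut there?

(4.6098, 9.1788, 5.4083, 4.0311)

L_1 = √((5.0000−8.0000)² + (8.0000−4.5000)²) = 4.6098
L_2 = √((0.0000−8.0000)² + (0.0000−4.5000)²) = 9.1788
L_3 = √((5.0000−8.0000)² + (0.0000−4.5000)²) = 5.4083
L_4 = √((10.0000−8.0000)² + (8.0000−4.5000)²) = 4.0311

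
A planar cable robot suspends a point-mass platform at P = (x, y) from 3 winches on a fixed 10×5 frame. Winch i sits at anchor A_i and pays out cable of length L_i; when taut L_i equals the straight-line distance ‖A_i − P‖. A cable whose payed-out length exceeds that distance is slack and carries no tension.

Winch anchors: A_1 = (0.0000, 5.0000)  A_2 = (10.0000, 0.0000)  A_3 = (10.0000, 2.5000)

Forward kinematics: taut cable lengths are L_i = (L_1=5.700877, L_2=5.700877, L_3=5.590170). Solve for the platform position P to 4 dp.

(4.5000, 1.5000)

expand ‖A_i−P‖²=L_i² and subtract eq 1 (q_i ≔ ‖A_i‖²−L_i²)
q_1 = 0.0000+25.0000−32.5000 = -7.5000
eq1−eq2 → [-20.0000  10.0000]·P = -75.0000
eq1−eq3 → [-20.0000  5.0000]·P = -82.5000
2×2 solve → P = (4.5000, 1.5000)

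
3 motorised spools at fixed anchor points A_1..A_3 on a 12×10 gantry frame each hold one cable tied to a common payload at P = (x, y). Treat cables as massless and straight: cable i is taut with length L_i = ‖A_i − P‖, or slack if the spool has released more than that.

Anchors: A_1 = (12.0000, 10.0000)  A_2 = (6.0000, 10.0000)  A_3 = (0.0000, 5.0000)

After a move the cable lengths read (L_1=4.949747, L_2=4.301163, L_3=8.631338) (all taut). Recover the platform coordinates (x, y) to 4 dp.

each cable: (A_i−P)·(A_i−P) = L_i²; let c_i = ‖A_i‖²−L_i²
c_1 = 144.0000+100.0000−24.5000 = 219.5000
row 1: 12.0000x + 0.0000y = 102.0000  (c_2=117.5000)
row 2: 24.0000x + 10.0000y = 269.0000  (c_3=-49.5000)
Cramer on rows 1–2 → x = 8.5000, y = 6.5000

(8.5000, 6.5000)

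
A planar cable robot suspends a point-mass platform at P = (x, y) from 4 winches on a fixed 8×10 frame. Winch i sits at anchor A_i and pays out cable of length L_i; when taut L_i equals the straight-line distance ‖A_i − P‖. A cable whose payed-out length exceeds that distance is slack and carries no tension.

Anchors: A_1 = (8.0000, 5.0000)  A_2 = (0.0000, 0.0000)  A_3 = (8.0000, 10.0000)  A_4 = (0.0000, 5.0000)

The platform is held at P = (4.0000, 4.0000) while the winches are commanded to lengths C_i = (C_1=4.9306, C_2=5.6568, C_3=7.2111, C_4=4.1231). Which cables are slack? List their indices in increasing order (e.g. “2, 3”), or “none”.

1

i=1: geometric 4.1231 vs commanded 4.9306 ⇒ slack
i=2: geometric 5.6569 vs commanded 5.6568 ⇒ taut
i=3: geometric 7.2111 vs commanded 7.2111 ⇒ taut
i=4: geometric 4.1231 vs commanded 4.1231 ⇒ taut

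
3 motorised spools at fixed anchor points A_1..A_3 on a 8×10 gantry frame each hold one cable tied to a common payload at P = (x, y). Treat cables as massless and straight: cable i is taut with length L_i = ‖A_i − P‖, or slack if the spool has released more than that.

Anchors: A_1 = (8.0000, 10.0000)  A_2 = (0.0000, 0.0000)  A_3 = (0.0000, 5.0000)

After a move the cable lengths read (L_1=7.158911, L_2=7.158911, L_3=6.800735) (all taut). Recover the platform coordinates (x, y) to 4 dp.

circle eqns → linear via eq_j − eq_1; set k_j = A_j·A_j − L_j²
k_1 = 64.0000+100.0000−51.2500 = 112.7500
16.0000·x + 20.0000·y = k_1−k_2 = 164.0000
16.0000·x + 10.0000·y = k_1−k_3 = 134.0000
solve first two rows → x=6.5000, y=3.0000

(6.5000, 3.0000)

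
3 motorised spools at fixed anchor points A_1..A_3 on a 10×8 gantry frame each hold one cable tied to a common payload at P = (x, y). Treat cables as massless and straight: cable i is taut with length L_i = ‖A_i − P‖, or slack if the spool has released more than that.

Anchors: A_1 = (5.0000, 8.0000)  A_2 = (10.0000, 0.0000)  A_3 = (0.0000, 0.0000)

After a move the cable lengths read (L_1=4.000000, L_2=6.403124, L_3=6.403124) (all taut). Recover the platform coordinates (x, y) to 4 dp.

circle eqns → linear via eq_j − eq_1; set k_j = A_j·A_j − L_j²
k_1 = 25.0000+64.0000−16.0000 = 73.0000
-10.0000·x + 16.0000·y = k_1−k_2 = 14.0000
10.0000·x + 16.0000·y = k_1−k_3 = 114.0000
solve first two rows → x=5.0000, y=4.0000

(5.0000, 4.0000)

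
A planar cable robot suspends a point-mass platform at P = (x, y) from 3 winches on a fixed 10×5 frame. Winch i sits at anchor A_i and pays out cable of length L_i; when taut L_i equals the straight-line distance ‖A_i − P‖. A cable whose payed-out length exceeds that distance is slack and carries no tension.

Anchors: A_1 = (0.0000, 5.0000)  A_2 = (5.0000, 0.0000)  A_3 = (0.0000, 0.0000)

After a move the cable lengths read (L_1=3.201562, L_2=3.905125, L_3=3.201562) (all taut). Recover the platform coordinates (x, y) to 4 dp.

expand ‖A_i−P‖²=L_i² and subtract eq 1 (k_i ≔ ‖A_i‖²−L_i²)
k_1 = 0.0000+25.0000−10.2500 = 14.7500
eq1−eq2 → [-10.0000  10.0000]·P = 5.0000
eq1−eq3 → [0.0000  10.0000]·P = 25.0000
2×2 solve → P = (2.0000, 2.5000)

(2.0000, 2.5000)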